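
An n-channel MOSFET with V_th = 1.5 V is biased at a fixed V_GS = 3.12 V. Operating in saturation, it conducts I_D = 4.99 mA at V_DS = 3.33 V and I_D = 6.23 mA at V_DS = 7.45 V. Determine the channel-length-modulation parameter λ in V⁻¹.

λ = 0.0755 V⁻¹

With V_GS fixed, I_D ∝ (1 + λ V_DS) in saturation, so I_D2/I_D1 = (1 + λ V_DS2)/(1 + λ V_DS1).
6.23/4.99 = 1.248 = (1 + 7.45 λ)/(1 + 3.33 λ).
Solving: λ (I_D1 V_DS2 − I_D2 V_DS1) = I_D2 − I_D1, so λ = (6.23 − 4.99) / (4.99 × 7.45 − 6.23 × 3.33) = 1.24 / 16.4 = 0.0755 V⁻¹.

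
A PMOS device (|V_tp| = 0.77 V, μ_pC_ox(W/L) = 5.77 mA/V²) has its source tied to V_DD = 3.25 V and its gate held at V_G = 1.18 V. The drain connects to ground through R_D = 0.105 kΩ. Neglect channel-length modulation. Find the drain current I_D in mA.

V_SG = V_DD − V_G = 3.25 − 1.18 = 2.07 V, so V_ov = 2.07 − 0.77 = 1.3 V.
Assume saturation: I_D = ½ k_p V_ov² = 0.5 × 5.77 × 1.3² = 4.88 mA, giving V_SD = V_DD − I_D R_D = 3.25 − 4.88 × 0.105 = 2.74 V.
V_SD = 2.74 V ≥ V_ov = 1.3 V, confirming saturation.

I_D = 4.88 mA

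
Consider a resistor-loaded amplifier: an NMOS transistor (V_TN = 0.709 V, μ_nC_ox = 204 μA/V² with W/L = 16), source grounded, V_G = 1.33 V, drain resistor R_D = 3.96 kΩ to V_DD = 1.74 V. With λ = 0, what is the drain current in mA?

I_D = 0.381 mA

V_GS = V_G = 1.33 V, so V_ov = 1.33 − 0.709 = 0.621 V.
k_n = μ_nC_ox · (W/L) = 3.264 mA/V².
Assume saturation: I_D = ½ k_n V_ov² = 0.5 × 3.264 × 0.621² = 0.629 mA, giving V_DS = V_DD − I_D R_D = 1.74 − 0.629 × 3.96 = -0.752 V.
But -0.752 V < V_ov = 0.621 V, so the device is actually in triode.
In triode I_D = k_n[V_ov V_DS − ½ V_DS²] and I_D = (V_DD − V_DS)/R_D. Equating: 6.46 V_DS² − 9.027 V_DS + 1.74 = 0, giving V_DS = 0.231 V (the root below V_ov).
I_D = (1.74 − 0.231) / 3.96 = 0.381 mA.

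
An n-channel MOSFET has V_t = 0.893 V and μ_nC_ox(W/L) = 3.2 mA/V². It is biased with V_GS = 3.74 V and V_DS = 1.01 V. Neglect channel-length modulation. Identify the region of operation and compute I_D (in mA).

Triode; I_D = 7.57 mA

V_ov = V_GS − V_t = 3.74 − 0.893 = 2.85 V.
Since V_DS = 1.01 V < V_ov = 2.85 V, the device is in the triode region.
I_D = k_n [V_ov · V_DS − ½ V_DS²] = 3.2 × [2.85 × 1.01 − 0.5 × 1.01²] = 7.57 mA.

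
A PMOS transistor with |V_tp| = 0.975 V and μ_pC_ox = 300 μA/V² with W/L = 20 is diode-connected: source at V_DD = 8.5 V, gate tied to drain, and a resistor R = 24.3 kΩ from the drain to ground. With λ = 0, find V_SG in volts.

With gate tied to drain, V_SG = V_SD ≥ V_SG − |V_tp|, so the device is in saturation.
k_p = μ_pC_ox · (W/L) = 6 mA/V².
KCL at the drain: ½ k_p (V_SG − |V_tp|)² = (V_DD − V_SG)/R.
Let x = V_SG − 0.975. Then 72.9 x² + x − 7.525 = 0, giving x = 0.314 V (positive root), so V_SG = 1.29 V.
I_D = (V_DD − V_SG)/R = (8.5 − 1.29) / 24.3 = 0.297 mA.

V_SG = 1.29 V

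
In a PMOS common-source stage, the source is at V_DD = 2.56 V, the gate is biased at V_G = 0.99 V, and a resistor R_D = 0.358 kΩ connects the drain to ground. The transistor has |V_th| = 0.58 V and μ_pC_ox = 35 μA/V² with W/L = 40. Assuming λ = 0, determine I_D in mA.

V_SG = V_DD − V_G = 2.56 − 0.99 = 1.57 V, so V_ov = 1.57 − 0.58 = 0.99 V.
k_p = μ_pC_ox · (W/L) = 1.4 mA/V².
Assume saturation: I_D = ½ k_p V_ov² = 0.5 × 1.4 × 0.99² = 0.686 mA, giving V_SD = V_DD − I_D R_D = 2.56 − 0.686 × 0.358 = 2.31 V.
V_SD = 2.31 V ≥ V_ov = 0.99 V, confirming saturation.

I_D = 0.686 mA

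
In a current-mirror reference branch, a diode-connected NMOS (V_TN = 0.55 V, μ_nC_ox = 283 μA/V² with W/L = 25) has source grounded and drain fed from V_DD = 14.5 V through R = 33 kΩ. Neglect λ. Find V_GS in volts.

V_GS = 0.891 V

With gate tied to drain, V_GS = V_DS ≥ V_GS − V_TN, so the device is in saturation.
k_n = μ_nC_ox · (W/L) = 7.075 mA/V².
KCL at the drain: ½ k_n (V_GS − V_TN)² = (V_DD − V_GS)/R.
Let x = V_GS − 0.55. Then 117 x² + x − 13.95 = 0, giving x = 0.341 V (positive root), so V_GS = 0.891 V.
I_D = (V_DD − V_GS)/R = (14.5 − 0.891) / 33 = 0.412 mA.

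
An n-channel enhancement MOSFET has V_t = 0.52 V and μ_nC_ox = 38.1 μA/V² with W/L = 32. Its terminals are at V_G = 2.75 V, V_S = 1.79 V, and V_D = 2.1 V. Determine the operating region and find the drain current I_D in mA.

V_GS = V_G − V_S = 2.75 − 1.79 = 0.96 V; V_DS = V_D − V_S = 2.1 − 1.79 = 0.31 V.
k_n = μ_nC_ox · (W/L) = 1.219 mA/V².
V_ov = V_GS − V_t = 0.96 − 0.52 = 0.44 V.
Since V_DS = 0.31 V < V_ov = 0.44 V, the device is in the triode region.
I_D = k_n [V_ov · V_DS − ½ V_DS²] = 1.219 × [0.44 × 0.31 − 0.5 × 0.31²] = 0.108 mA.

Triode; I_D = 0.108 mA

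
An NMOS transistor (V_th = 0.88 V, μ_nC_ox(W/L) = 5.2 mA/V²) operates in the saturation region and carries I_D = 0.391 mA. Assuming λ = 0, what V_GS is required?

In saturation I_D = ½ k_n (V_GS − V_th)², so V_GS − V_th = √(2 I_D / k_n) = √(2 × 0.391 / 5.2) = 0.388 V.
V_GS = 0.88 + 0.388 = 1.27 V.

V_GS = 1.27 V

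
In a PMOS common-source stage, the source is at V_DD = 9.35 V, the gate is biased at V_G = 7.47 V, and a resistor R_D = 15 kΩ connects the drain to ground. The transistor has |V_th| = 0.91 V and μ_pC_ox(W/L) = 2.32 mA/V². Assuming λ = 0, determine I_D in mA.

V_SG = V_DD − V_G = 9.35 − 7.47 = 1.88 V, so V_ov = 1.88 − 0.91 = 0.97 V.
Assume saturation: I_D = ½ k_p V_ov² = 0.5 × 2.32 × 0.97² = 1.09 mA, giving V_SD = V_DD − I_D R_D = 9.35 − 1.09 × 15 = -7.02 V.
But -7.02 V < V_ov = 0.97 V, so the device is actually in triode.
In triode I_D = k_p[V_ov V_SD − ½ V_SD²] and I_D = (V_DD − V_SD)/R_D. Equating: 17.4 V_SD² − 34.76 V_SD + 9.35 = 0, giving V_SD = 0.32 V (the root below V_ov).
I_D = (9.35 − 0.32) / 15 = 0.602 mA.

I_D = 0.602 mA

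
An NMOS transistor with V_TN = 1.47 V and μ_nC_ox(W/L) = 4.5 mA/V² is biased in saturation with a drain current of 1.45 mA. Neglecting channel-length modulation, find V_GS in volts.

V_GS = 2.27 V

In saturation I_D = ½ k_n (V_GS − V_TN)², so V_GS − V_TN = √(2 I_D / k_n) = √(2 × 1.45 / 4.5) = 0.803 V.
V_GS = 1.47 + 0.803 = 2.27 V.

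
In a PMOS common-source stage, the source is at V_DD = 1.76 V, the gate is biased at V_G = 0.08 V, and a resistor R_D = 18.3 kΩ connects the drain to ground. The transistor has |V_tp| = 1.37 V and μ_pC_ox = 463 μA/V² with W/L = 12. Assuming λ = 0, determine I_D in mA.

V_SG = V_DD − V_G = 1.76 − 0.08 = 1.68 V, so V_ov = 1.68 − 1.37 = 0.31 V.
k_p = μ_pC_ox · (W/L) = 5.556 mA/V².
Assume saturation: I_D = ½ k_p V_ov² = 0.5 × 5.556 × 0.31² = 0.267 mA, giving V_SD = V_DD − I_D R_D = 1.76 − 0.267 × 18.3 = -3.13 V.
But -3.13 V < V_ov = 0.31 V, so the device is actually in triode.
In triode I_D = k_p[V_ov V_SD − ½ V_SD²] and I_D = (V_DD − V_SD)/R_D. Equating: 50.8 V_SD² − 32.52 V_SD + 1.76 = 0, giving V_SD = 0.0597 V (the root below V_ov).
I_D = (1.76 − 0.0597) / 18.3 = 0.0929 mA.

I_D = 0.0929 mA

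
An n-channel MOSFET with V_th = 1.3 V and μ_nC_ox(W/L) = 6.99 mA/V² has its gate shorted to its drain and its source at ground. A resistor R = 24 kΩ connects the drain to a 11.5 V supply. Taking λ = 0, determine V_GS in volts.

V_GS = 1.64 V

With gate tied to drain, V_GS = V_DS ≥ V_GS − V_th, so the device is in saturation.
KCL at the drain: ½ k_n (V_GS − V_th)² = (V_DD − V_GS)/R.
Let x = V_GS − 1.3. Then 83.9 x² + x − 10.2 = 0, giving x = 0.343 V (positive root), so V_GS = 1.64 V.
I_D = (V_DD − V_GS)/R = (11.5 − 1.64) / 24 = 0.411 mA.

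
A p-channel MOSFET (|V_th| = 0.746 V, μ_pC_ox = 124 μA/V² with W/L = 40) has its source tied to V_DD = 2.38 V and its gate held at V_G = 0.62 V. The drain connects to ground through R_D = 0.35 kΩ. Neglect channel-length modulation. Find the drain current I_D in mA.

V_SG = V_DD − V_G = 2.38 − 0.62 = 1.76 V, so V_ov = 1.76 − 0.746 = 1.01 V.
k_p = μ_pC_ox · (W/L) = 4.96 mA/V².
Assume saturation: I_D = ½ k_p V_ov² = 0.5 × 4.96 × 1.01² = 2.55 mA, giving V_SD = V_DD − I_D R_D = 2.38 − 2.55 × 0.35 = 1.49 V.
V_SD = 1.49 V ≥ V_ov = 1.01 V, confirming saturation.

I_D = 2.55 mA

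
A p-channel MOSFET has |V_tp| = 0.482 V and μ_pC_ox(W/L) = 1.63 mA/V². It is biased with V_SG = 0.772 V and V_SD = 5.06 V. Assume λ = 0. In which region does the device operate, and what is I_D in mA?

Saturation; I_D = 0.0685 mA

V_ov = V_SG − |V_tp| = 0.772 − 0.482 = 0.29 V.
Since V_SD = 5.06 V ≥ V_ov = 0.29 V, the device is in saturation.
I_D = ½ k_p V_ov² = 0.5 × 1.63 × 0.29² = 0.0685 mA.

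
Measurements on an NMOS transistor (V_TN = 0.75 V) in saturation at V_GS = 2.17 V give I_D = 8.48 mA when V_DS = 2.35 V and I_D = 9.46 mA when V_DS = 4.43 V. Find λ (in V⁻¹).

With V_GS fixed, I_D ∝ (1 + λ V_DS) in saturation, so I_D2/I_D1 = (1 + λ V_DS2)/(1 + λ V_DS1).
9.46/8.48 = 1.116 = (1 + 4.43 λ)/(1 + 2.35 λ).
Solving: λ (I_D1 V_DS2 − I_D2 V_DS1) = I_D2 − I_D1, so λ = (9.46 − 8.48) / (8.48 × 4.43 − 9.46 × 2.35) = 0.98 / 15.3 = 0.0639 V⁻¹.

λ = 0.0639 V⁻¹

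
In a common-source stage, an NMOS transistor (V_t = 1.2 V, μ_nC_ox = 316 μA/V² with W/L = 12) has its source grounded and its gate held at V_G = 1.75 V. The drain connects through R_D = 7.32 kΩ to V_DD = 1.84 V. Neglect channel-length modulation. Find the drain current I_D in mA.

I_D = 0.234 mA

V_GS = V_G = 1.75 V, so V_ov = 1.75 − 1.2 = 0.55 V.
k_n = μ_nC_ox · (W/L) = 3.792 mA/V².
Assume saturation: I_D = ½ k_n V_ov² = 0.5 × 3.792 × 0.55² = 0.574 mA, giving V_DS = V_DD − I_D R_D = 1.84 − 0.574 × 7.32 = -2.36 V.
But -2.36 V < V_ov = 0.55 V, so the device is actually in triode.
In triode I_D = k_n[V_ov V_DS − ½ V_DS²] and I_D = (V_DD − V_DS)/R_D. Equating: 13.9 V_DS² − 16.27 V_DS + 1.84 = 0, giving V_DS = 0.127 V (the root below V_ov).
I_D = (1.84 − 0.127) / 7.32 = 0.234 mA.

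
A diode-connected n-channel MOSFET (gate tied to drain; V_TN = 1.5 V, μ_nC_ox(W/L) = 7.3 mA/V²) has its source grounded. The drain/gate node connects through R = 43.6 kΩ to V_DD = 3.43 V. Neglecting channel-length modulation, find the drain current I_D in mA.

With gate tied to drain, V_GS = V_DS ≥ V_GS − V_TN, so the device is in saturation.
KCL at the drain: ½ k_n (V_GS − V_TN)² = (V_DD − V_GS)/R.
Let x = V_GS − 1.5. Then 159 x² + x − 1.93 = 0, giving x = 0.107 V (positive root), so V_GS = 1.61 V.
I_D = (V_DD − V_GS)/R = (3.43 − 1.61) / 43.6 = 0.0418 mA.

I_D = 0.0418 mA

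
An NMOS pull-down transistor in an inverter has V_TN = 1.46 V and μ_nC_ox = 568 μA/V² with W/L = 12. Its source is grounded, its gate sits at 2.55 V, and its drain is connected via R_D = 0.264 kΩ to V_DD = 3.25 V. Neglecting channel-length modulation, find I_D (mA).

V_GS = V_G = 2.55 V, so V_ov = 2.55 − 1.46 = 1.09 V.
k_n = μ_nC_ox · (W/L) = 6.816 mA/V².
Assume saturation: I_D = ½ k_n V_ov² = 0.5 × 6.816 × 1.09² = 4.05 mA, giving V_DS = V_DD − I_D R_D = 3.25 − 4.05 × 0.264 = 2.18 V.
V_DS = 2.18 V ≥ V_ov = 1.09 V, confirming saturation.

I_D = 4.05 mA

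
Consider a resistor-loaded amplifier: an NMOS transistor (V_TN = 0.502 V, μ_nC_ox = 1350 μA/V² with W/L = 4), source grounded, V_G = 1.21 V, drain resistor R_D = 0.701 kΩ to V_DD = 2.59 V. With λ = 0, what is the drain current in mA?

I_D = 1.35 mA

V_GS = V_G = 1.21 V, so V_ov = 1.21 − 0.502 = 0.708 V.
k_n = μ_nC_ox · (W/L) = 5.4 mA/V².
Assume saturation: I_D = ½ k_n V_ov² = 0.5 × 5.4 × 0.708² = 1.35 mA, giving V_DS = V_DD − I_D R_D = 2.59 − 1.35 × 0.701 = 1.64 V.
V_DS = 1.64 V ≥ V_ov = 0.708 V, confirming saturation.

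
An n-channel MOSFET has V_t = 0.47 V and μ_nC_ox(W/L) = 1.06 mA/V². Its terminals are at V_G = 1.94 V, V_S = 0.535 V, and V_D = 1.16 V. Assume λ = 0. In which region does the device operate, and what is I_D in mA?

Triode; I_D = 0.412 mA

V_GS = V_G − V_S = 1.94 − 0.535 = 1.4 V; V_DS = V_D − V_S = 1.16 − 0.535 = 0.625 V.
V_ov = V_GS − V_t = 1.4 − 0.47 = 0.935 V.
Since V_DS = 0.625 V < V_ov = 0.935 V, the device is in the triode region.
I_D = k_n [V_ov · V_DS − ½ V_DS²] = 1.06 × [0.935 × 0.625 − 0.5 × 0.625²] = 0.412 mA.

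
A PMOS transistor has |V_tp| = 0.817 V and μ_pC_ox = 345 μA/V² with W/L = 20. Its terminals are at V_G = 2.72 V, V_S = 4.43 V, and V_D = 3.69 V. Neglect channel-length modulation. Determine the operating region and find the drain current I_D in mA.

Triode; I_D = 2.67 mA

V_SG = V_S − V_G = 4.43 − 2.72 = 1.71 V; V_SD = V_S − V_D = 4.43 − 3.69 = 0.74 V.
k_p = μ_pC_ox · (W/L) = 6.9 mA/V².
V_ov = V_SG − |V_tp| = 1.71 − 0.817 = 0.893 V.
Since V_SD = 0.74 V < V_ov = 0.893 V, the device is in the triode region.
I_D = k_p [V_ov · V_SD − ½ V_SD²] = 6.9 × [0.893 × 0.74 − 0.5 × 0.74²] = 2.67 mA.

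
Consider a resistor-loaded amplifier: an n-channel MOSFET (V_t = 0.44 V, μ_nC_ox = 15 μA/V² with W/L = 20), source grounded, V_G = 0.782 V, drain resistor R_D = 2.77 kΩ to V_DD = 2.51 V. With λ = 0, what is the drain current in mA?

V_GS = V_G = 0.782 V, so V_ov = 0.782 − 0.44 = 0.342 V.
k_n = μ_nC_ox · (W/L) = 0.3 mA/V².
Assume saturation: I_D = ½ k_n V_ov² = 0.5 × 0.3 × 0.342² = 0.0175 mA, giving V_DS = V_DD − I_D R_D = 2.51 − 0.0175 × 2.77 = 2.46 V.
V_DS = 2.46 V ≥ V_ov = 0.342 V, confirming saturation.

I_D = 0.0175 mA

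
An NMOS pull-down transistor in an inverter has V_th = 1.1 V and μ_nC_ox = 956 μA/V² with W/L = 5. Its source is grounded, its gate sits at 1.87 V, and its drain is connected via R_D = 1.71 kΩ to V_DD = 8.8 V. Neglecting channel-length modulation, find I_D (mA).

I_D = 1.42 mA

V_GS = V_G = 1.87 V, so V_ov = 1.87 − 1.1 = 0.77 V.
k_n = μ_nC_ox · (W/L) = 4.78 mA/V².
Assume saturation: I_D = ½ k_n V_ov² = 0.5 × 4.78 × 0.77² = 1.42 mA, giving V_DS = V_DD − I_D R_D = 8.8 − 1.42 × 1.71 = 6.38 V.
V_DS = 6.38 V ≥ V_ov = 0.77 V, confirming saturation.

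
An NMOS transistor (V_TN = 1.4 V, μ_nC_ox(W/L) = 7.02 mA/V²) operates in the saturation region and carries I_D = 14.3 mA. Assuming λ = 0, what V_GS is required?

In saturation I_D = ½ k_n (V_GS − V_TN)², so V_GS − V_TN = √(2 I_D / k_n) = √(2 × 14.3 / 7.02) = 2.02 V.
V_GS = 1.4 + 2.02 = 3.42 V.

V_GS = 3.42 V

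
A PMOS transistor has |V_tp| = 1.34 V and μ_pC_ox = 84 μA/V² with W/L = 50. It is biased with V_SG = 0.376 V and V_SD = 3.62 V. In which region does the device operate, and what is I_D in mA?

Cutoff; I_D = 0 mA

V_SG = 0.376 V < |V_tp| = 1.34 V, so the transistor is in cutoff.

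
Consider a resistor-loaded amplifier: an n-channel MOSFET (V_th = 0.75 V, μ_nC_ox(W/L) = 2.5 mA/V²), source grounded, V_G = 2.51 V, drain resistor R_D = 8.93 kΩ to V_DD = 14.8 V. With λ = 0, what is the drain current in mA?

V_GS = V_G = 2.51 V, so V_ov = 2.51 − 0.75 = 1.76 V.
Assume saturation: I_D = ½ k_n V_ov² = 0.5 × 2.5 × 1.76² = 3.87 mA, giving V_DS = V_DD − I_D R_D = 14.8 − 3.87 × 8.93 = -19.8 V.
But -19.8 V < V_ov = 1.76 V, so the device is actually in triode.
In triode I_D = k_n[V_ov V_DS − ½ V_DS²] and I_D = (V_DD − V_DS)/R_D. Equating: 11.2 V_DS² − 40.29 V_DS + 14.8 = 0, giving V_DS = 0.415 V (the root below V_ov).
I_D = (14.8 − 0.415) / 8.93 = 1.61 mA.

I_D = 1.61 mA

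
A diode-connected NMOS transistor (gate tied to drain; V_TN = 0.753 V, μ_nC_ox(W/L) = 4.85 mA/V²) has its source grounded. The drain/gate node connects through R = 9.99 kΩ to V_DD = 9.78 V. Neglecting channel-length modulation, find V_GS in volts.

With gate tied to drain, V_GS = V_DS ≥ V_GS − V_TN, so the device is in saturation.
KCL at the drain: ½ k_n (V_GS − V_TN)² = (V_DD − V_GS)/R.
Let x = V_GS − 0.753. Then 24.2 x² + x − 9.027 = 0, giving x = 0.59 V (positive root), so V_GS = 1.34 V.
I_D = (V_DD − V_GS)/R = (9.78 − 1.34) / 9.99 = 0.845 mA.

V_GS = 1.34 V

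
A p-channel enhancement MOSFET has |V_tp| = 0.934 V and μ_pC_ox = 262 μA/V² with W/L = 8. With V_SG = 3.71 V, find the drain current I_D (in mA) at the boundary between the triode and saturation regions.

At the boundary V_SD = V_ov = V_SG − |V_tp| = 3.71 − 0.934 = 2.78 V.
k_p = μ_pC_ox · (W/L) = 2.096 mA/V².
I_D = ½ k_p V_ov² = 0.5 × 2.096 × 2.78² = 8.08 mA.

I_D = 8.08 mA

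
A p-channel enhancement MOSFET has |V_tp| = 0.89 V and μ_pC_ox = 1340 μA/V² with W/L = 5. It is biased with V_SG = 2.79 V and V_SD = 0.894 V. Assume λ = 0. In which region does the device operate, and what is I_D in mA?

k_p = μ_pC_ox · (W/L) = 6.7 mA/V².
V_ov = V_SG − |V_tp| = 2.79 − 0.89 = 1.9 V.
Since V_SD = 0.894 V < V_ov = 1.9 V, the device is in the triode region.
I_D = k_p [V_ov · V_SD − ½ V_SD²] = 6.7 × [1.9 × 0.894 − 0.5 × 0.894²] = 8.7 mA.

Triode; I_D = 8.70 mA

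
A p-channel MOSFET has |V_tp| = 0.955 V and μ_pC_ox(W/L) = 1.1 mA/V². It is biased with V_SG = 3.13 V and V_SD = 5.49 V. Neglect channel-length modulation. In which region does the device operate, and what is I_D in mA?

V_ov = V_SG − |V_tp| = 3.13 − 0.955 = 2.17 V.
Since V_SD = 5.49 V ≥ V_ov = 2.17 V, the device is in saturation.
I_D = ½ k_p V_ov² = 0.5 × 1.1 × 2.17² = 2.6 mA.

Saturation; I_D = 2.60 mA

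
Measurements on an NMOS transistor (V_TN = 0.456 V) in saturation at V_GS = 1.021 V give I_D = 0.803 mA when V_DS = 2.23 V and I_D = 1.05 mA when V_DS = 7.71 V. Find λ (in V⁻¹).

λ = 0.0642 V⁻¹

With V_GS fixed, I_D ∝ (1 + λ V_DS) in saturation, so I_D2/I_D1 = (1 + λ V_DS2)/(1 + λ V_DS1).
1.05/0.803 = 1.308 = (1 + 7.71 λ)/(1 + 2.23 λ).
Solving: λ (I_D1 V_DS2 − I_D2 V_DS1) = I_D2 − I_D1, so λ = (1.05 − 0.803) / (0.803 × 7.71 − 1.05 × 2.23) = 0.247 / 3.85 = 0.0642 V⁻¹.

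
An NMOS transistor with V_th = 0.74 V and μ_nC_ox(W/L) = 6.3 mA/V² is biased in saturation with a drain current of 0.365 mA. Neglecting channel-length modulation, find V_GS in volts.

V_GS = 1.08 V

In saturation I_D = ½ k_n (V_GS − V_th)², so V_GS − V_th = √(2 I_D / k_n) = √(2 × 0.365 / 6.3) = 0.34 V.
V_GS = 0.74 + 0.34 = 1.08 V.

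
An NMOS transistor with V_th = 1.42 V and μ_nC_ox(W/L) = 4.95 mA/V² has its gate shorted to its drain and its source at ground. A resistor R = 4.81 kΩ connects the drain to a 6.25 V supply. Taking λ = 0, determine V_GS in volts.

V_GS = 2.02 V

With gate tied to drain, V_GS = V_DS ≥ V_GS − V_th, so the device is in saturation.
KCL at the drain: ½ k_n (V_GS − V_th)² = (V_DD − V_GS)/R.
Let x = V_GS − 1.42. Then 11.9 x² + x − 4.83 = 0, giving x = 0.596 V (positive root), so V_GS = 2.02 V.
I_D = (V_DD − V_GS)/R = (6.25 − 2.02) / 4.81 = 0.88 mA.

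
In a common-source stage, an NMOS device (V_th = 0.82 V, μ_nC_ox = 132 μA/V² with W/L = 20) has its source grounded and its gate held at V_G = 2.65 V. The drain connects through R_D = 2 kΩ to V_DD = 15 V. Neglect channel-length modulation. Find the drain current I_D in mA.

V_GS = V_G = 2.65 V, so V_ov = 2.65 − 0.82 = 1.83 V.
k_n = μ_nC_ox · (W/L) = 2.64 mA/V².
Assume saturation: I_D = ½ k_n V_ov² = 0.5 × 2.64 × 1.83² = 4.42 mA, giving V_DS = V_DD − I_D R_D = 15 − 4.42 × 2 = 6.16 V.
V_DS = 6.16 V ≥ V_ov = 1.83 V, confirming saturation.

I_D = 4.42 mA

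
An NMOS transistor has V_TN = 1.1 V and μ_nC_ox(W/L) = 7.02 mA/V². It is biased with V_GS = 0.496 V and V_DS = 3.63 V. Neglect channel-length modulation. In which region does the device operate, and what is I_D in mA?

Cutoff; I_D = 0 mA

V_GS = 0.496 V < V_TN = 1.1 V, so the transistor is in cutoff.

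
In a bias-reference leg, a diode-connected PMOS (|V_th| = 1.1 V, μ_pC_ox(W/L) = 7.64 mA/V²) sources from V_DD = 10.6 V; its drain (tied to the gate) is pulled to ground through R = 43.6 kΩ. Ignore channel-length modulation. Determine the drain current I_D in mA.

I_D = 0.212 mA

With gate tied to drain, V_SG = V_SD ≥ V_SG − |V_th|, so the device is in saturation.
KCL at the drain: ½ k_p (V_SG − |V_th|)² = (V_DD − V_SG)/R.
Let x = V_SG − 1.1. Then 167 x² + x − 9.5 = 0, giving x = 0.236 V (positive root), so V_SG = 1.34 V.
I_D = (V_DD − V_SG)/R = (10.6 − 1.34) / 43.6 = 0.212 mA.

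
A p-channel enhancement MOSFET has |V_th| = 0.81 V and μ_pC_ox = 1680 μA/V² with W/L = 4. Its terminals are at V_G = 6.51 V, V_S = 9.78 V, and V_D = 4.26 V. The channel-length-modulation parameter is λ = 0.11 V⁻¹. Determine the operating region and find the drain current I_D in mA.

V_SG = V_S − V_G = 9.78 − 6.51 = 3.27 V; V_SD = V_S − V_D = 9.78 − 4.26 = 5.52 V.
k_p = μ_pC_ox · (W/L) = 6.72 mA/V².
V_ov = V_SG − |V_th| = 3.27 − 0.81 = 2.46 V.
Since V_SD = 5.52 V ≥ V_ov = 2.46 V, the device is in saturation.
I_D = ½ k_p V_ov² (1 + λ V_SD) = 0.5 × 6.72 × 2.46² × (1 + 0.11 × 5.52) = 32.7 mA.

Saturation; I_D = 32.7 mA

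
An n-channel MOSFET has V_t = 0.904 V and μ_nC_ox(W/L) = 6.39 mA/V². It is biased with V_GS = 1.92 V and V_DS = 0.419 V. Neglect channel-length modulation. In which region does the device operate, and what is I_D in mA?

V_ov = V_GS − V_t = 1.92 − 0.904 = 1.02 V.
Since V_DS = 0.419 V < V_ov = 1.02 V, the device is in the triode region.
I_D = k_n [V_ov · V_DS − ½ V_DS²] = 6.39 × [1.02 × 0.419 − 0.5 × 0.419²] = 2.16 mA.

Triode; I_D = 2.16 mA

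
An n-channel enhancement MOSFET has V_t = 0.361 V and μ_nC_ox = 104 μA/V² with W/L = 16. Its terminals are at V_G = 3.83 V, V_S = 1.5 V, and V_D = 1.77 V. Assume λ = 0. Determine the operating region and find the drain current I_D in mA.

V_GS = V_G − V_S = 3.83 − 1.5 = 2.33 V; V_DS = V_D − V_S = 1.77 − 1.5 = 0.27 V.
k_n = μ_nC_ox · (W/L) = 1.664 mA/V².
V_ov = V_GS − V_t = 2.33 − 0.361 = 1.97 V.
Since V_DS = 0.27 V < V_ov = 1.97 V, the device is in the triode region.
I_D = k_n [V_ov · V_DS − ½ V_DS²] = 1.664 × [1.97 × 0.27 − 0.5 × 0.27²] = 0.824 mA.

Triode; I_D = 0.824 mA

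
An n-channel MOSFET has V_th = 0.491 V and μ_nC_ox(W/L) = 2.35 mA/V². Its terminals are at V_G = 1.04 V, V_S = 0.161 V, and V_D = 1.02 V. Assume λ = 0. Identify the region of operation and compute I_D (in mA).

Saturation; I_D = 0.177 mA

V_GS = V_G − V_S = 1.04 − 0.161 = 0.879 V; V_DS = V_D − V_S = 1.02 − 0.161 = 0.859 V.
V_ov = V_GS − V_th = 0.879 − 0.491 = 0.388 V.
Since V_DS = 0.859 V ≥ V_ov = 0.388 V, the device is in saturation.
I_D = ½ k_n V_ov² = 0.5 × 2.35 × 0.388² = 0.177 mA.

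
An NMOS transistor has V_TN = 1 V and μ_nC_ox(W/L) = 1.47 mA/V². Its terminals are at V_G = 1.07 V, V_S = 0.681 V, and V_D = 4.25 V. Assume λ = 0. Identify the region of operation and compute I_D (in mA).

Cutoff; I_D = 0 mA

V_GS = V_G − V_S = 1.07 − 0.681 = 0.389 V; V_DS = V_D − V_S = 4.25 − 0.681 = 3.57 V.
V_GS = 0.389 V < V_TN = 1 V, so the transistor is in cutoff.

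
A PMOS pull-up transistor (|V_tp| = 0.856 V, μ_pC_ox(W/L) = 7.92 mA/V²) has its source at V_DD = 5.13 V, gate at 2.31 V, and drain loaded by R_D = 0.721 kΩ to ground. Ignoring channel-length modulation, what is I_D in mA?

V_SG = V_DD − V_G = 5.13 − 2.31 = 2.82 V, so V_ov = 2.82 − 0.856 = 1.96 V.
Assume saturation: I_D = ½ k_p V_ov² = 0.5 × 7.92 × 1.96² = 15.3 mA, giving V_SD = V_DD − I_D R_D = 5.13 − 15.3 × 0.721 = -5.88 V.
But -5.88 V < V_ov = 1.96 V, so the device is actually in triode.
In triode I_D = k_p[V_ov V_SD − ½ V_SD²] and I_D = (V_DD − V_SD)/R_D. Equating: 2.86 V_SD² − 12.22 V_SD + 5.13 = 0, giving V_SD = 0.472 V (the root below V_ov).
I_D = (5.13 − 0.472) / 0.721 = 6.46 mA.

I_D = 6.46 mA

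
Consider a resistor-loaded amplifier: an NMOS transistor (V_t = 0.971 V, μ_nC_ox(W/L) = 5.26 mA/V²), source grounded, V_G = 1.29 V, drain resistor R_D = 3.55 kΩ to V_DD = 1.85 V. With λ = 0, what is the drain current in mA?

V_GS = V_G = 1.29 V, so V_ov = 1.29 − 0.971 = 0.319 V.
Assume saturation: I_D = ½ k_n V_ov² = 0.5 × 5.26 × 0.319² = 0.268 mA, giving V_DS = V_DD − I_D R_D = 1.85 − 0.268 × 3.55 = 0.9 V.
V_DS = 0.9 V ≥ V_ov = 0.319 V, confirming saturation.

I_D = 0.268 mA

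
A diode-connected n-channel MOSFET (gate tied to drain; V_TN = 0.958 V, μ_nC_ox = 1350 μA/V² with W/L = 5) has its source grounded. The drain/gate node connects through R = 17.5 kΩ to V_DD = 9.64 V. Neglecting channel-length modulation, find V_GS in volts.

With gate tied to drain, V_GS = V_DS ≥ V_GS − V_TN, so the device is in saturation.
k_n = μ_nC_ox · (W/L) = 6.75 mA/V².
KCL at the drain: ½ k_n (V_GS − V_TN)² = (V_DD − V_GS)/R.
Let x = V_GS − 0.958. Then 59.1 x² + x − 8.682 = 0, giving x = 0.375 V (positive root), so V_GS = 1.33 V.
I_D = (V_DD − V_GS)/R = (9.64 − 1.33) / 17.5 = 0.475 mA.

V_GS = 1.33 V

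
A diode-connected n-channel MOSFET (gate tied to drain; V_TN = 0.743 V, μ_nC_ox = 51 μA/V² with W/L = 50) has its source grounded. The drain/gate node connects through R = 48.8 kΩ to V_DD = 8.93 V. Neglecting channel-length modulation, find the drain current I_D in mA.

With gate tied to drain, V_GS = V_DS ≥ V_GS − V_TN, so the device is in saturation.
k_n = μ_nC_ox · (W/L) = 2.55 mA/V².
KCL at the drain: ½ k_n (V_GS − V_TN)² = (V_DD − V_GS)/R.
Let x = V_GS − 0.743. Then 62.2 x² + x − 8.187 = 0, giving x = 0.355 V (positive root), so V_GS = 1.1 V.
I_D = (V_DD − V_GS)/R = (8.93 − 1.1) / 48.8 = 0.16 mA.

I_D = 0.160 mA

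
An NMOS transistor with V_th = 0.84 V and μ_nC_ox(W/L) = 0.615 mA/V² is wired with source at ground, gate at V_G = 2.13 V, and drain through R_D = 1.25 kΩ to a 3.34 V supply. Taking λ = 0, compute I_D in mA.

I_D = 0.512 mA

V_GS = V_G = 2.13 V, so V_ov = 2.13 − 0.84 = 1.29 V.
Assume saturation: I_D = ½ k_n V_ov² = 0.5 × 0.615 × 1.29² = 0.512 mA, giving V_DS = V_DD − I_D R_D = 3.34 − 0.512 × 1.25 = 2.7 V.
V_DS = 2.7 V ≥ V_ov = 1.29 V, confirming saturation.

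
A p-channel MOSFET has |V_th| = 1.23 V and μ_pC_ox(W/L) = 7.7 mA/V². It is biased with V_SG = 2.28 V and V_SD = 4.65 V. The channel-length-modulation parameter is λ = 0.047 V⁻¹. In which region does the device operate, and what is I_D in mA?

V_ov = V_SG − |V_th| = 2.28 − 1.23 = 1.05 V.
Since V_SD = 4.65 V ≥ V_ov = 1.05 V, the device is in saturation.
I_D = ½ k_p V_ov² (1 + λ V_SD) = 0.5 × 7.7 × 1.05² × (1 + 0.047 × 4.65) = 5.17 mA.

Saturation; I_D = 5.17 mA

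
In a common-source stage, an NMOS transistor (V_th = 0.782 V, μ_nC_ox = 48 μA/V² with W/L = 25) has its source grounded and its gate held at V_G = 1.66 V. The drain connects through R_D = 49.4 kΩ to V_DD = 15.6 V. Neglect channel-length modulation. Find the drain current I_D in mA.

I_D = 0.308 mA

V_GS = V_G = 1.66 V, so V_ov = 1.66 − 0.782 = 0.878 V.
k_n = μ_nC_ox · (W/L) = 1.2 mA/V².
Assume saturation: I_D = ½ k_n V_ov² = 0.5 × 1.2 × 0.878² = 0.463 mA, giving V_DS = V_DD − I_D R_D = 15.6 − 0.463 × 49.4 = -7.25 V.
But -7.25 V < V_ov = 0.878 V, so the device is actually in triode.
In triode I_D = k_n[V_ov V_DS − ½ V_DS²] and I_D = (V_DD − V_DS)/R_D. Equating: 29.6 V_DS² − 53.05 V_DS + 15.6 = 0, giving V_DS = 0.371 V (the root below V_ov).
I_D = (15.6 − 0.371) / 49.4 = 0.308 mA.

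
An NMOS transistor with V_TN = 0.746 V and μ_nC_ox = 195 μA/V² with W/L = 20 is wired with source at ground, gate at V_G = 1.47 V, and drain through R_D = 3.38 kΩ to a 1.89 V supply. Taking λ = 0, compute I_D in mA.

V_GS = V_G = 1.47 V, so V_ov = 1.47 − 0.746 = 0.724 V.
k_n = μ_nC_ox · (W/L) = 3.9 mA/V².
Assume saturation: I_D = ½ k_n V_ov² = 0.5 × 3.9 × 0.724² = 1.02 mA, giving V_DS = V_DD − I_D R_D = 1.89 − 1.02 × 3.38 = -1.56 V.
But -1.56 V < V_ov = 0.724 V, so the device is actually in triode.
In triode I_D = k_n[V_ov V_DS − ½ V_DS²] and I_D = (V_DD − V_DS)/R_D. Equating: 6.59 V_DS² − 10.54 V_DS + 1.89 = 0, giving V_DS = 0.206 V (the root below V_ov).
I_D = (1.89 − 0.206) / 3.38 = 0.498 mA.

I_D = 0.498 mA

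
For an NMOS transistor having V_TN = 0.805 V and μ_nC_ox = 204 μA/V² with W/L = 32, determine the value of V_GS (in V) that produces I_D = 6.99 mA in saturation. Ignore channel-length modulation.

V_GS = 2.27 V

k_n = μ_nC_ox · (W/L) = 6.528 mA/V².
In saturation I_D = ½ k_n (V_GS − V_TN)², so V_GS − V_TN = √(2 I_D / k_n) = √(2 × 6.99 / 6.528) = 1.46 V.
V_GS = 0.805 + 1.46 = 2.27 V.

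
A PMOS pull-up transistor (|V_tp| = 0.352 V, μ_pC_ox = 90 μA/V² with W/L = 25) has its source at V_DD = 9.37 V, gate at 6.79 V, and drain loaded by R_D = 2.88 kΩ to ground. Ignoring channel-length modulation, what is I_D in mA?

I_D = 3.01 mA

V_SG = V_DD − V_G = 9.37 − 6.79 = 2.58 V, so V_ov = 2.58 − 0.352 = 2.23 V.
k_p = μ_pC_ox · (W/L) = 2.25 mA/V².
Assume saturation: I_D = ½ k_p V_ov² = 0.5 × 2.25 × 2.23² = 5.58 mA, giving V_SD = V_DD − I_D R_D = 9.37 − 5.58 × 2.88 = -6.71 V.
But -6.71 V < V_ov = 2.23 V, so the device is actually in triode.
In triode I_D = k_p[V_ov V_SD − ½ V_SD²] and I_D = (V_DD − V_SD)/R_D. Equating: 3.24 V_SD² − 15.44 V_SD + 9.37 = 0, giving V_SD = 0.714 V (the root below V_ov).
I_D = (9.37 − 0.714) / 2.88 = 3.01 mA.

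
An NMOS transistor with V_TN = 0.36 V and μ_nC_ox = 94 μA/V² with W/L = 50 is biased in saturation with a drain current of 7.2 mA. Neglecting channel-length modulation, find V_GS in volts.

k_n = μ_nC_ox · (W/L) = 4.7 mA/V².
In saturation I_D = ½ k_n (V_GS − V_TN)², so V_GS − V_TN = √(2 I_D / k_n) = √(2 × 7.2 / 4.7) = 1.75 V.
V_GS = 0.36 + 1.75 = 2.11 V.

V_GS = 2.11 V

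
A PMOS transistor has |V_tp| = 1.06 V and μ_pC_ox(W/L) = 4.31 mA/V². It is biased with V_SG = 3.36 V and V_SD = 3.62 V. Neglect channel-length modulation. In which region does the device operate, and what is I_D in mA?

Saturation; I_D = 11.4 mA

V_ov = V_SG − |V_tp| = 3.36 − 1.06 = 2.3 V.
Since V_SD = 3.62 V ≥ V_ov = 2.3 V, the device is in saturation.
I_D = ½ k_p V_ov² = 0.5 × 4.31 × 2.3² = 11.4 mA.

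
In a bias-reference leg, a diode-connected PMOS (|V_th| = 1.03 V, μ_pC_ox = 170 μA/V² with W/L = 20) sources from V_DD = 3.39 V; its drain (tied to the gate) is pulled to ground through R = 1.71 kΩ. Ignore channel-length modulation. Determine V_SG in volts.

V_SG = 1.78 V

With gate tied to drain, V_SG = V_SD ≥ V_SG − |V_th|, so the device is in saturation.
k_p = μ_pC_ox · (W/L) = 3.4 mA/V².
KCL at the drain: ½ k_p (V_SG − |V_th|)² = (V_DD − V_SG)/R.
Let x = V_SG − 1.03. Then 2.91 x² + x − 2.36 = 0, giving x = 0.745 V (positive root), so V_SG = 1.78 V.
I_D = (V_DD − V_SG)/R = (3.39 − 1.78) / 1.71 = 0.944 mA.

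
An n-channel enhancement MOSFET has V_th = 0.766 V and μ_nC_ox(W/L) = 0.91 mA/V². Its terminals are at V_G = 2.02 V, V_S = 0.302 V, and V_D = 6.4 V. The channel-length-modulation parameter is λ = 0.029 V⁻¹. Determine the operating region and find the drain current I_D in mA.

V_GS = V_G − V_S = 2.02 − 0.302 = 1.72 V; V_DS = V_D − V_S = 6.4 − 0.302 = 6.1 V.
V_ov = V_GS − V_th = 1.72 − 0.766 = 0.952 V.
Since V_DS = 6.1 V ≥ V_ov = 0.952 V, the device is in saturation.
I_D = ½ k_n V_ov² (1 + λ V_DS) = 0.5 × 0.91 × 0.952² × (1 + 0.029 × 6.1) = 0.485 mA.

Saturation; I_D = 0.485 mA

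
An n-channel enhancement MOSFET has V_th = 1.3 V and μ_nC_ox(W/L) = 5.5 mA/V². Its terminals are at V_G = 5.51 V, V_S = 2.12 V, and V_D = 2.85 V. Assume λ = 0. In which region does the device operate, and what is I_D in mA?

V_GS = V_G − V_S = 5.51 − 2.12 = 3.39 V; V_DS = V_D − V_S = 2.85 − 2.12 = 0.73 V.
V_ov = V_GS − V_th = 3.39 − 1.3 = 2.09 V.
Since V_DS = 0.73 V < V_ov = 2.09 V, the device is in the triode region.
I_D = k_n [V_ov · V_DS − ½ V_DS²] = 5.5 × [2.09 × 0.73 − 0.5 × 0.73²] = 6.93 mA.

Triode; I_D = 6.93 mA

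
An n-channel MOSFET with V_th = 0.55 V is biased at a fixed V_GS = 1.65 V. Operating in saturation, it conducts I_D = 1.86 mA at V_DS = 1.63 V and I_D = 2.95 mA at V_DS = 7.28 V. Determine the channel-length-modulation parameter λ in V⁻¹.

λ = 0.125 V⁻¹

With V_GS fixed, I_D ∝ (1 + λ V_DS) in saturation, so I_D2/I_D1 = (1 + λ V_DS2)/(1 + λ V_DS1).
2.95/1.86 = 1.586 = (1 + 7.28 λ)/(1 + 1.63 λ).
Solving: λ (I_D1 V_DS2 − I_D2 V_DS1) = I_D2 − I_D1, so λ = (2.95 − 1.86) / (1.86 × 7.28 − 2.95 × 1.63) = 1.09 / 8.73 = 0.125 V⁻¹.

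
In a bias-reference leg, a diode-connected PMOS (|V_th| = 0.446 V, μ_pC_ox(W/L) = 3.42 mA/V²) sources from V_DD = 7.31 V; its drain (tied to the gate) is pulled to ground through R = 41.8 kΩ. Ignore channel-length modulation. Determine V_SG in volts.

V_SG = 0.749 V

With gate tied to drain, V_SG = V_SD ≥ V_SG − |V_th|, so the device is in saturation.
KCL at the drain: ½ k_p (V_SG − |V_th|)² = (V_DD − V_SG)/R.
Let x = V_SG − 0.446. Then 71.5 x² + x − 6.864 = 0, giving x = 0.303 V (positive root), so V_SG = 0.749 V.
I_D = (V_DD − V_SG)/R = (7.31 − 0.749) / 41.8 = 0.157 mA.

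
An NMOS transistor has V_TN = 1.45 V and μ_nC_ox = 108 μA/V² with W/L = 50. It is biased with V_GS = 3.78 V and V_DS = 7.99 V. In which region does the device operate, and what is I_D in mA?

Saturation; I_D = 14.7 mA

k_n = μ_nC_ox · (W/L) = 5.4 mA/V².
V_ov = V_GS − V_TN = 3.78 − 1.45 = 2.33 V.
Since V_DS = 7.99 V ≥ V_ov = 2.33 V, the device is in saturation.
I_D = ½ k_n V_ov² = 0.5 × 5.4 × 2.33² = 14.7 mA.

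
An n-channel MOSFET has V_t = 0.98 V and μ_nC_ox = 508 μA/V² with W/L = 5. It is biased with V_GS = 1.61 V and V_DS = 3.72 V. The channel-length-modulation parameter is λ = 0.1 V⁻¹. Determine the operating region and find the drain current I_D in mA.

Saturation; I_D = 0.692 mA

k_n = μ_nC_ox · (W/L) = 2.54 mA/V².
V_ov = V_GS − V_t = 1.61 − 0.98 = 0.63 V.
Since V_DS = 3.72 V ≥ V_ov = 0.63 V, the device is in saturation.
I_D = ½ k_n V_ov² (1 + λ V_DS) = 0.5 × 2.54 × 0.63² × (1 + 0.1 × 3.72) = 0.692 mA.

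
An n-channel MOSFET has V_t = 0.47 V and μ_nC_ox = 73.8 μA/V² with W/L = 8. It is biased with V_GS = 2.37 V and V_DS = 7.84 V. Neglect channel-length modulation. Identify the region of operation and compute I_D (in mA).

k_n = μ_nC_ox · (W/L) = 0.5904 mA/V².
V_ov = V_GS − V_t = 2.37 − 0.47 = 1.9 V.
Since V_DS = 7.84 V ≥ V_ov = 1.9 V, the device is in saturation.
I_D = ½ k_n V_ov² = 0.5 × 0.5904 × 1.9² = 1.07 mA.

Saturation; I_D = 1.07 mA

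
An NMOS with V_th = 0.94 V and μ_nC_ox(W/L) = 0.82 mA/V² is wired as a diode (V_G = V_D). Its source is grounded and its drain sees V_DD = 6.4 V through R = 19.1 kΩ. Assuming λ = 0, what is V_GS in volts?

V_GS = 1.71 V

With gate tied to drain, V_GS = V_DS ≥ V_GS − V_th, so the device is in saturation.
KCL at the drain: ½ k_n (V_GS − V_th)² = (V_DD − V_GS)/R.
Let x = V_GS − 0.94. Then 7.83 x² + x − 5.46 = 0, giving x = 0.774 V (positive root), so V_GS = 1.71 V.
I_D = (V_DD − V_GS)/R = (6.4 − 1.71) / 19.1 = 0.245 mA.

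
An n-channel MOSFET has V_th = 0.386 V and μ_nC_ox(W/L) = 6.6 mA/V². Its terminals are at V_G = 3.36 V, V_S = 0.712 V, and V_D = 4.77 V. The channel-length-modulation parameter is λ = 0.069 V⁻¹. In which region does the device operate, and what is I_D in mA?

V_GS = V_G − V_S = 3.36 − 0.712 = 2.65 V; V_DS = V_D − V_S = 4.77 − 0.712 = 4.06 V.
V_ov = V_GS − V_th = 2.65 − 0.386 = 2.26 V.
Since V_DS = 4.06 V ≥ V_ov = 2.26 V, the device is in saturation.
I_D = ½ k_n V_ov² (1 + λ V_DS) = 0.5 × 6.6 × 2.26² × (1 + 0.069 × 4.06) = 21.6 mA.

Saturation; I_D = 21.6 mA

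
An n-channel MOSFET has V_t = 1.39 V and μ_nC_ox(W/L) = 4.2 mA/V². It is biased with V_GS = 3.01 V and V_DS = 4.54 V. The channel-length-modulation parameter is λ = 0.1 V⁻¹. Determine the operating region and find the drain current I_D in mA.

Saturation; I_D = 8.01 mA

V_ov = V_GS − V_t = 3.01 − 1.39 = 1.62 V.
Since V_DS = 4.54 V ≥ V_ov = 1.62 V, the device is in saturation.
I_D = ½ k_n V_ov² (1 + λ V_DS) = 0.5 × 4.2 × 1.62² × (1 + 0.1 × 4.54) = 8.01 mA.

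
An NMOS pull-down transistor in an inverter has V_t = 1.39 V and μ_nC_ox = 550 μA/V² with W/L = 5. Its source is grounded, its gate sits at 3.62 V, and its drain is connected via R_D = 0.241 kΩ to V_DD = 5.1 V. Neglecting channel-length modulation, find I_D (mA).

V_GS = V_G = 3.62 V, so V_ov = 3.62 − 1.39 = 2.23 V.
k_n = μ_nC_ox · (W/L) = 2.75 mA/V².
Assume saturation: I_D = ½ k_n V_ov² = 0.5 × 2.75 × 2.23² = 6.84 mA, giving V_DS = V_DD − I_D R_D = 5.1 − 6.84 × 0.241 = 3.45 V.
V_DS = 3.45 V ≥ V_ov = 2.23 V, confirming saturation.

I_D = 6.84 mA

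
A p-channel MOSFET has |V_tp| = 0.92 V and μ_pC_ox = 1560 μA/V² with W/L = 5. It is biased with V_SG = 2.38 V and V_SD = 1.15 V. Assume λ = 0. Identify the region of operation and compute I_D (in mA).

k_p = μ_pC_ox · (W/L) = 7.8 mA/V².
V_ov = V_SG − |V_tp| = 2.38 − 0.92 = 1.46 V.
Since V_SD = 1.15 V < V_ov = 1.46 V, the device is in the triode region.
I_D = k_p [V_ov · V_SD − ½ V_SD²] = 7.8 × [1.46 × 1.15 − 0.5 × 1.15²] = 7.94 mA.

Triode; I_D = 7.94 mA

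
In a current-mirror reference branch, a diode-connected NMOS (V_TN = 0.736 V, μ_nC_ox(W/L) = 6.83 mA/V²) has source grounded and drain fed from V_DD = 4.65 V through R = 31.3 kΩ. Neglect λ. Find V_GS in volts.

V_GS = 0.923 V

With gate tied to drain, V_GS = V_DS ≥ V_GS − V_TN, so the device is in saturation.
KCL at the drain: ½ k_n (V_GS − V_TN)² = (V_DD − V_GS)/R.
Let x = V_GS − 0.736. Then 107 x² + x − 3.914 = 0, giving x = 0.187 V (positive root), so V_GS = 0.923 V.
I_D = (V_DD − V_GS)/R = (4.65 − 0.923) / 31.3 = 0.119 mA.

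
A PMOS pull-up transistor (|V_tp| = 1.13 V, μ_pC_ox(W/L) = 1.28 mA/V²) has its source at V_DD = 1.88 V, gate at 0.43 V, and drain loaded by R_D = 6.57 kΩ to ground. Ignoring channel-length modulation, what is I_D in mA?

I_D = 0.0655 mA

V_SG = V_DD − V_G = 1.88 − 0.43 = 1.45 V, so V_ov = 1.45 − 1.13 = 0.32 V.
Assume saturation: I_D = ½ k_p V_ov² = 0.5 × 1.28 × 0.32² = 0.0655 mA, giving V_SD = V_DD − I_D R_D = 1.88 − 0.0655 × 6.57 = 1.45 V.
V_SD = 1.45 V ≥ V_ov = 0.32 V, confirming saturation.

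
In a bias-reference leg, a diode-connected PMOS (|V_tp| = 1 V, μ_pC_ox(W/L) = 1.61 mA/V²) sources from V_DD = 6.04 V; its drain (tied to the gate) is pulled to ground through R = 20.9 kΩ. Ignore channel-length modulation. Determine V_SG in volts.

With gate tied to drain, V_SG = V_SD ≥ V_SG − |V_tp|, so the device is in saturation.
KCL at the drain: ½ k_p (V_SG − |V_tp|)² = (V_DD − V_SG)/R.
Let x = V_SG − 1. Then 16.8 x² + x − 5.04 = 0, giving x = 0.518 V (positive root), so V_SG = 1.52 V.
I_D = (V_DD − V_SG)/R = (6.04 − 1.52) / 20.9 = 0.216 mA.

V_SG = 1.52 V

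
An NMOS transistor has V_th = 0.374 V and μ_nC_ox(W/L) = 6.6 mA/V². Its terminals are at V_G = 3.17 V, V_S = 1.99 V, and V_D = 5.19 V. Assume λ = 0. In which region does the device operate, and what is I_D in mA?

V_GS = V_G − V_S = 3.17 − 1.99 = 1.18 V; V_DS = V_D − V_S = 5.19 − 1.99 = 3.2 V.
V_ov = V_GS − V_th = 1.18 − 0.374 = 0.806 V.
Since V_DS = 3.2 V ≥ V_ov = 0.806 V, the device is in saturation.
I_D = ½ k_n V_ov² = 0.5 × 6.6 × 0.806² = 2.14 mA.

Saturation; I_D = 2.14 mA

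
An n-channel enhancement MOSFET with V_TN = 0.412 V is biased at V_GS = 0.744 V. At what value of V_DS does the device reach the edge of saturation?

The boundary between triode and saturation is V_DS = V_GS − V_TN = V_ov.
V_ov = 0.744 − 0.412 = 0.332 V.

V_DS,sat = 0.332 V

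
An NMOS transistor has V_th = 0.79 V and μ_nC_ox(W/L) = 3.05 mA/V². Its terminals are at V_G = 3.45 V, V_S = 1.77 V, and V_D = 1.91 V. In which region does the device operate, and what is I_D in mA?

V_GS = V_G − V_S = 3.45 − 1.77 = 1.68 V; V_DS = V_D − V_S = 1.91 − 1.77 = 0.14 V.
V_ov = V_GS − V_th = 1.68 − 0.79 = 0.89 V.
Since V_DS = 0.14 V < V_ov = 0.89 V, the device is in the triode region.
I_D = k_n [V_ov · V_DS − ½ V_DS²] = 3.05 × [0.89 × 0.14 − 0.5 × 0.14²] = 0.35 mA.

Triode; I_D = 0.350 mA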